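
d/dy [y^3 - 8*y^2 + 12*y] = 3*y^2 - 16*y + 12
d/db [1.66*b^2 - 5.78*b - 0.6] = 3.32*b - 5.78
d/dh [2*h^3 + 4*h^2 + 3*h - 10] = 6*h^2 + 8*h + 3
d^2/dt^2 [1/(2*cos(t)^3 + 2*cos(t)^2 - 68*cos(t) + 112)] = ((-133*cos(t) + 8*cos(2*t) + 9*cos(3*t))*(cos(t)^3 + cos(t)^2 - 34*cos(t) + 56)/8 + (3*cos(t)^2 + 2*cos(t) - 34)^2*sin(t)^2)/(cos(t)^3 + cos(t)^2 - 34*cos(t) + 56)^3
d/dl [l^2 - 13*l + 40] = 2*l - 13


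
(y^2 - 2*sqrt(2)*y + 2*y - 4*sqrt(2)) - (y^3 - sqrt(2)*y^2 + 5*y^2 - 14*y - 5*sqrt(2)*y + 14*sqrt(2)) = -y^3 - 4*y^2 + sqrt(2)*y^2 + 3*sqrt(2)*y + 16*y - 18*sqrt(2)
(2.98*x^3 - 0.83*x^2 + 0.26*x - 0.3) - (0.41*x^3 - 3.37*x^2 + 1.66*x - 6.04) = 2.57*x^3 + 2.54*x^2 - 1.4*x + 5.74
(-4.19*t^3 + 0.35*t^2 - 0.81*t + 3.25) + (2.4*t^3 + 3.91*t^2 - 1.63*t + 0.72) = -1.79*t^3 + 4.26*t^2 - 2.44*t + 3.97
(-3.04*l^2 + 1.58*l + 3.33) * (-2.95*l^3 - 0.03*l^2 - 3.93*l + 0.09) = 8.968*l^5 - 4.5698*l^4 + 2.0763*l^3 - 6.5829*l^2 - 12.9447*l + 0.2997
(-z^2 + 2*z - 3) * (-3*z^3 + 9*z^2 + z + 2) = 3*z^5 - 15*z^4 + 26*z^3 - 27*z^2 + z - 6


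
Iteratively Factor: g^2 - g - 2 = (g - 2)*(g + 1)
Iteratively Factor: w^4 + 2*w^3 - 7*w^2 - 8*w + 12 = (w + 2)*(w^3 - 7*w + 6) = (w + 2)*(w + 3)*(w^2 - 3*w + 2) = (w - 2)*(w + 2)*(w + 3)*(w - 1)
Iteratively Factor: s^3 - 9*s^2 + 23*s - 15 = (s - 5)*(s^2 - 4*s + 3) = (s - 5)*(s - 3)*(s - 1)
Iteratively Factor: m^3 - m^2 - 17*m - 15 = (m + 3)*(m^2 - 4*m - 5) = (m - 5)*(m + 3)*(m + 1)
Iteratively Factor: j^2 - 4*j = (j - 4)*(j)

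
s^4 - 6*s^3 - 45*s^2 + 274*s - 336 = (s - 8)*(s - 3)*(s - 2)*(s + 7)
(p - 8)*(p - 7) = p^2 - 15*p + 56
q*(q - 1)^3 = q^4 - 3*q^3 + 3*q^2 - q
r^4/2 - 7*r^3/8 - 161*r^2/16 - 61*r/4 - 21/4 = (r/2 + 1)*(r - 6)*(r + 1/2)*(r + 7/4)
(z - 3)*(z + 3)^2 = z^3 + 3*z^2 - 9*z - 27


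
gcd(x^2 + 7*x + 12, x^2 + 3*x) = x + 3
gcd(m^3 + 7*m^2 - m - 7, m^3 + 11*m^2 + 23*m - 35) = m^2 + 6*m - 7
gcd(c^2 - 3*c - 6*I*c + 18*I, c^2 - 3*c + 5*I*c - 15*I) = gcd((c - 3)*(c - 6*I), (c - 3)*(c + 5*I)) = c - 3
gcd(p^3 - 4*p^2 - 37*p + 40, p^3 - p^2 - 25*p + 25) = p^2 + 4*p - 5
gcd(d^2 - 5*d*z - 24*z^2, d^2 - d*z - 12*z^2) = d + 3*z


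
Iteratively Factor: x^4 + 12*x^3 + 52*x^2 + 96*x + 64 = (x + 2)*(x^3 + 10*x^2 + 32*x + 32) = (x + 2)*(x + 4)*(x^2 + 6*x + 8) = (x + 2)^2*(x + 4)*(x + 4)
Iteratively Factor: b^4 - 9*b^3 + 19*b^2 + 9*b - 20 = (b - 4)*(b^3 - 5*b^2 - b + 5) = (b - 4)*(b - 1)*(b^2 - 4*b - 5) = (b - 4)*(b - 1)*(b + 1)*(b - 5)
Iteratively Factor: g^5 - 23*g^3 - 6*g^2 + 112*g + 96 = (g - 4)*(g^4 + 4*g^3 - 7*g^2 - 34*g - 24) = (g - 4)*(g + 2)*(g^3 + 2*g^2 - 11*g - 12) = (g - 4)*(g - 3)*(g + 2)*(g^2 + 5*g + 4) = (g - 4)*(g - 3)*(g + 1)*(g + 2)*(g + 4)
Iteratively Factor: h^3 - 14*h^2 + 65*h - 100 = (h - 4)*(h^2 - 10*h + 25) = (h - 5)*(h - 4)*(h - 5)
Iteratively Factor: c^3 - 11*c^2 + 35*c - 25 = (c - 5)*(c^2 - 6*c + 5) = (c - 5)*(c - 1)*(c - 5)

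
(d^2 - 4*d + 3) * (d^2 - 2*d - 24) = d^4 - 6*d^3 - 13*d^2 + 90*d - 72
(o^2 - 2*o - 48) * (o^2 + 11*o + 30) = o^4 + 9*o^3 - 40*o^2 - 588*o - 1440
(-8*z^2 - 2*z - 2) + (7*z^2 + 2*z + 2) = -z^2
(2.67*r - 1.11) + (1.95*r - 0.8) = 4.62*r - 1.91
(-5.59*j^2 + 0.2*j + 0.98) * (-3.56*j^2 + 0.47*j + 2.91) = 19.9004*j^4 - 3.3393*j^3 - 19.6617*j^2 + 1.0426*j + 2.8518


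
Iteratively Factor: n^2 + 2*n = (n + 2)*(n)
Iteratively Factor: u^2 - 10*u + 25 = (u - 5)*(u - 5)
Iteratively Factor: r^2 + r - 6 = (r - 2)*(r + 3)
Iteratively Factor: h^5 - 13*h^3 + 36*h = (h - 3)*(h^4 + 3*h^3 - 4*h^2 - 12*h) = h*(h - 3)*(h^3 + 3*h^2 - 4*h - 12) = h*(h - 3)*(h + 3)*(h^2 - 4) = h*(h - 3)*(h - 2)*(h + 3)*(h + 2)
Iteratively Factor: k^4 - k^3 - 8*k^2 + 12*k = (k - 2)*(k^3 + k^2 - 6*k) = k*(k - 2)*(k^2 + k - 6) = k*(k - 2)*(k + 3)*(k - 2)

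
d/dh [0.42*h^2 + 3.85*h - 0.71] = 0.84*h + 3.85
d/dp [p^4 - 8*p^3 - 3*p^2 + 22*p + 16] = 4*p^3 - 24*p^2 - 6*p + 22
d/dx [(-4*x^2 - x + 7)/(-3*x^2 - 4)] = (-3*x^2 + 74*x + 4)/(9*x^4 + 24*x^2 + 16)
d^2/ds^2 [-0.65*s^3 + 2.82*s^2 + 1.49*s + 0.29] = 5.64 - 3.9*s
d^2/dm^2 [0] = 0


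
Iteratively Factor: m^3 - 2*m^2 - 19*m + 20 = (m + 4)*(m^2 - 6*m + 5) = (m - 5)*(m + 4)*(m - 1)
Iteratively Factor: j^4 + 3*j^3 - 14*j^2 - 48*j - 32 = (j - 4)*(j^3 + 7*j^2 + 14*j + 8) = (j - 4)*(j + 4)*(j^2 + 3*j + 2) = (j - 4)*(j + 2)*(j + 4)*(j + 1)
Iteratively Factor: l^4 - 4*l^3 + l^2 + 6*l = (l - 3)*(l^3 - l^2 - 2*l) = (l - 3)*(l - 2)*(l^2 + l) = l*(l - 3)*(l - 2)*(l + 1)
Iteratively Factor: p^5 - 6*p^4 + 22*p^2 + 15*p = (p + 1)*(p^4 - 7*p^3 + 7*p^2 + 15*p) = (p + 1)^2*(p^3 - 8*p^2 + 15*p) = (p - 5)*(p + 1)^2*(p^2 - 3*p) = p*(p - 5)*(p + 1)^2*(p - 3)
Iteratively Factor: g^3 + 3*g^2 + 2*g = (g)*(g^2 + 3*g + 2) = g*(g + 1)*(g + 2)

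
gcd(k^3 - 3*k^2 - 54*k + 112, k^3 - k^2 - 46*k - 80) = k - 8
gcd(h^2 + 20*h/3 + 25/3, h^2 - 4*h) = 1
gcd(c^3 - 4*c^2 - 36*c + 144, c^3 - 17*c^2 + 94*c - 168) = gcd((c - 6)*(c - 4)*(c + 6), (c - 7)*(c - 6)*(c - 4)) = c^2 - 10*c + 24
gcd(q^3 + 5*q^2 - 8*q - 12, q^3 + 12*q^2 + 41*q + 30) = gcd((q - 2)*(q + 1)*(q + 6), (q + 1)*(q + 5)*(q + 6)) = q^2 + 7*q + 6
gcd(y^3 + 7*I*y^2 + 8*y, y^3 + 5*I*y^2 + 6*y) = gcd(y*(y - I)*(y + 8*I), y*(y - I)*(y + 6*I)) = y^2 - I*y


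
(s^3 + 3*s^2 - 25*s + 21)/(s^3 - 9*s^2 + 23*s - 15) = (s + 7)/(s - 5)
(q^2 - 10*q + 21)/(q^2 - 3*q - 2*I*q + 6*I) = (q - 7)/(q - 2*I)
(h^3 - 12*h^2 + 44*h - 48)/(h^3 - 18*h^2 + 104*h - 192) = (h - 2)/(h - 8)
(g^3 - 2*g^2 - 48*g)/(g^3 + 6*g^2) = (g - 8)/g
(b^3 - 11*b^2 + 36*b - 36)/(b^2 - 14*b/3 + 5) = 3*(b^2 - 8*b + 12)/(3*b - 5)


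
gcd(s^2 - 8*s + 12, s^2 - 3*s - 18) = s - 6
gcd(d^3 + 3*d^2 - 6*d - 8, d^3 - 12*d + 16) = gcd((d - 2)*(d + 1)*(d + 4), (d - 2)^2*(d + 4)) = d^2 + 2*d - 8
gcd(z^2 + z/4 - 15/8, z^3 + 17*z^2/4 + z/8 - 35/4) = z - 5/4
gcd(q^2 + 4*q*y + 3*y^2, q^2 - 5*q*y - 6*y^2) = q + y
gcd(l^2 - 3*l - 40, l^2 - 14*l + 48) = l - 8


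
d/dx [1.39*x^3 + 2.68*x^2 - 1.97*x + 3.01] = 4.17*x^2 + 5.36*x - 1.97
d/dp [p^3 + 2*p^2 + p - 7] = 3*p^2 + 4*p + 1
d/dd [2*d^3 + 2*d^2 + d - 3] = 6*d^2 + 4*d + 1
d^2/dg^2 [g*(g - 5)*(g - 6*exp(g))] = -6*g^2*exp(g) + 6*g*exp(g) + 6*g + 48*exp(g) - 10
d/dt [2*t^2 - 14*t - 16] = 4*t - 14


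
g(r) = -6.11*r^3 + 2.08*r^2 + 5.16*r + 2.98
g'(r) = -18.33*r^2 + 4.16*r + 5.16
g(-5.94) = 1326.28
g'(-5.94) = -666.30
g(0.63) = 5.53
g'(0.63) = 0.51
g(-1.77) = 34.24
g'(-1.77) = -59.63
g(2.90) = -113.58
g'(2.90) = -136.93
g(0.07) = 3.35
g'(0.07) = 5.36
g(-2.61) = 112.31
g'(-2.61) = -130.56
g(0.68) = 5.53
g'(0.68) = -0.49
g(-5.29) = 938.39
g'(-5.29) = -529.79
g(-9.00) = 4579.21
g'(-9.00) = -1517.01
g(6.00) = -1210.94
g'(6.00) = -629.76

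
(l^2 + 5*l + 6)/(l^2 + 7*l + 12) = (l + 2)/(l + 4)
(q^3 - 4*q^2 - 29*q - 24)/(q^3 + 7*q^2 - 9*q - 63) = (q^2 - 7*q - 8)/(q^2 + 4*q - 21)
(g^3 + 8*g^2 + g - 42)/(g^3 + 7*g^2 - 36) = (g + 7)/(g + 6)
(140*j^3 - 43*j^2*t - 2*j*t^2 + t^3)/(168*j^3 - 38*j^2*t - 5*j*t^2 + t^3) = (-35*j^2 + 2*j*t + t^2)/(-42*j^2 - j*t + t^2)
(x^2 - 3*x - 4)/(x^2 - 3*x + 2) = (x^2 - 3*x - 4)/(x^2 - 3*x + 2)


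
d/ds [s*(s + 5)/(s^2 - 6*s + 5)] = (-11*s^2 + 10*s + 25)/(s^4 - 12*s^3 + 46*s^2 - 60*s + 25)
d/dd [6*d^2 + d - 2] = 12*d + 1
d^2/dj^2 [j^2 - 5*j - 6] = 2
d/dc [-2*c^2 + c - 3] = 1 - 4*c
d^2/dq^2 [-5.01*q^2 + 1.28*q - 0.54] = -10.0200000000000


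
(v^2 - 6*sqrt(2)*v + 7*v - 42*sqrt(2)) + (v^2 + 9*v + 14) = 2*v^2 - 6*sqrt(2)*v + 16*v - 42*sqrt(2) + 14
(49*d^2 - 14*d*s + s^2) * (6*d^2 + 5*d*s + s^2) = 294*d^4 + 161*d^3*s - 15*d^2*s^2 - 9*d*s^3 + s^4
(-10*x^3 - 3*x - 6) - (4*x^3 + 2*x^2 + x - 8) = -14*x^3 - 2*x^2 - 4*x + 2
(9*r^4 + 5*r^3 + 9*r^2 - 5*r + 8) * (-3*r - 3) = -27*r^5 - 42*r^4 - 42*r^3 - 12*r^2 - 9*r - 24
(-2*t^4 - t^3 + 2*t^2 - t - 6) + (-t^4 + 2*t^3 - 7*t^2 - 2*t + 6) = -3*t^4 + t^3 - 5*t^2 - 3*t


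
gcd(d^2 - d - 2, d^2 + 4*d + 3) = d + 1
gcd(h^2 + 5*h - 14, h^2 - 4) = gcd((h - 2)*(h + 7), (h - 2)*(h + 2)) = h - 2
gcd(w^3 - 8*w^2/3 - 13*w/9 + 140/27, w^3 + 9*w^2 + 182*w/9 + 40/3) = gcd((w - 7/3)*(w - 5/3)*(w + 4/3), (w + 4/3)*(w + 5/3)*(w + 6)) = w + 4/3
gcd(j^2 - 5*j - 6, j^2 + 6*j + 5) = j + 1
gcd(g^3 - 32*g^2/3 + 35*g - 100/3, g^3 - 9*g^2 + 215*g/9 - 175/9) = g^2 - 20*g/3 + 25/3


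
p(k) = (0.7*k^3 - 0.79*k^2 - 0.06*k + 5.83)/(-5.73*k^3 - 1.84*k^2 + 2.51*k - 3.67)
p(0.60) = -1.39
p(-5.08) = -0.15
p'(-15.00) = -0.00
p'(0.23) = -0.31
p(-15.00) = -0.13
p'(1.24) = 0.73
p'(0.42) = 1.15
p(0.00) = -1.59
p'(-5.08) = -0.00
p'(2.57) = 0.04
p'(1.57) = 0.32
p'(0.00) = -1.07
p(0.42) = -1.70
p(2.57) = -0.12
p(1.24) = -0.41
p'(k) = (2.1*k^2 - 1.58*k - 0.06)/(-5.73*k^3 - 1.84*k^2 + 2.51*k - 3.67) + (17.19*k^2 + 3.68*k - 2.51)*(0.7*k^3 - 0.79*k^2 - 0.06*k + 5.83)/(-5.73*k^3 - 1.84*k^2 + 2.51*k - 3.67)^2 = (-5.8147*k^4 + 2.8264*k^3 + 90.4174*k^2 + 27.253*k - 14.4131)/(32.8329*k^6 + 21.0864*k^5 - 25.379*k^4 + 32.8214*k^3 + 19.8057*k^2 - 18.4234*k + 13.4689)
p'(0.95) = 1.47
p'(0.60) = 2.08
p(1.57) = -0.25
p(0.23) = -1.77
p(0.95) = -0.72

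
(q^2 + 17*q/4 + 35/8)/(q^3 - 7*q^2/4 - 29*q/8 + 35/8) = (2*q + 5)/(2*q^2 - 7*q + 5)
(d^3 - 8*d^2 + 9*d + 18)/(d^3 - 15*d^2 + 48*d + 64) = (d^2 - 9*d + 18)/(d^2 - 16*d + 64)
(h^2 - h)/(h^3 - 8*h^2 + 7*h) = 1/(h - 7)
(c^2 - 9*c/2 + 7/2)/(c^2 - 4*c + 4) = (2*c^2 - 9*c + 7)/(2*(c^2 - 4*c + 4))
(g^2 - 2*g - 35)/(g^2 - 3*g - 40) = (g - 7)/(g - 8)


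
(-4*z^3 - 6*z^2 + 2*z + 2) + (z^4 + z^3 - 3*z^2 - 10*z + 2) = z^4 - 3*z^3 - 9*z^2 - 8*z + 4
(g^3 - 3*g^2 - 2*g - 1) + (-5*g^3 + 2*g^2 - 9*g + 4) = -4*g^3 - g^2 - 11*g + 3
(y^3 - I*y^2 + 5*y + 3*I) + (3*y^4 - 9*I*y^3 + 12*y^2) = 3*y^4 + y^3 - 9*I*y^3 + 12*y^2 - I*y^2 + 5*y + 3*I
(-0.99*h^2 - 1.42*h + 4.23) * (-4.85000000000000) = 4.8015*h^2 + 6.887*h - 20.5155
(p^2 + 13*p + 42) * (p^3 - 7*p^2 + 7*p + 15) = p^5 + 6*p^4 - 42*p^3 - 188*p^2 + 489*p + 630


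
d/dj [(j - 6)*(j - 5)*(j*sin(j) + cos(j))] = j*(j - 6)*(j - 5)*cos(j) + (j - 6)*(j*sin(j) + cos(j)) + (j - 5)*(j*sin(j) + cos(j))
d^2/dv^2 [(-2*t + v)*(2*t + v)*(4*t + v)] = 8*t + 6*v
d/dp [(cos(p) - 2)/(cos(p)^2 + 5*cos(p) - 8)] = (cos(p)^2 - 4*cos(p) - 2)*sin(p)/(cos(p)^2 + 5*cos(p) - 8)^2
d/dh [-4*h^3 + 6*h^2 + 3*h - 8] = -12*h^2 + 12*h + 3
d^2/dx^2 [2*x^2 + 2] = 4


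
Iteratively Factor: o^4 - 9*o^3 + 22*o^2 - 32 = (o - 2)*(o^3 - 7*o^2 + 8*o + 16) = (o - 2)*(o + 1)*(o^2 - 8*o + 16) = (o - 4)*(o - 2)*(o + 1)*(o - 4)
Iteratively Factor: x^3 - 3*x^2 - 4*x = (x + 1)*(x^2 - 4*x) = (x - 4)*(x + 1)*(x)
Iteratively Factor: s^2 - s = (s)*(s - 1)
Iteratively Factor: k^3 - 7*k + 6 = (k - 2)*(k^2 + 2*k - 3) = (k - 2)*(k + 3)*(k - 1)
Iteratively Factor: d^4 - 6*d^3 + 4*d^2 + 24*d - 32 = (d - 2)*(d^3 - 4*d^2 - 4*d + 16) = (d - 2)^2*(d^2 - 2*d - 8) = (d - 2)^2*(d + 2)*(d - 4)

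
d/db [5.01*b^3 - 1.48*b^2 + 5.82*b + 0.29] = 15.03*b^2 - 2.96*b + 5.82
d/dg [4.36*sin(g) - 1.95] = 4.36*cos(g)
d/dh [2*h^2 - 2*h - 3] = 4*h - 2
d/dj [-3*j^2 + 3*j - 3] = 3 - 6*j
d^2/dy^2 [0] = 0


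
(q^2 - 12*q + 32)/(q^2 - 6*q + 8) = (q - 8)/(q - 2)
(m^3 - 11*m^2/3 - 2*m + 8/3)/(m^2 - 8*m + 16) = (3*m^2 + m - 2)/(3*(m - 4))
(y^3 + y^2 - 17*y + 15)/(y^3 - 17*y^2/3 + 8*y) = 3*(y^2 + 4*y - 5)/(y*(3*y - 8))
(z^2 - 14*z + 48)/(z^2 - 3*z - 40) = (z - 6)/(z + 5)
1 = 1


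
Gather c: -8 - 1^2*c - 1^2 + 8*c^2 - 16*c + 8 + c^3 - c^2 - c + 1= c^3 + 7*c^2 - 18*c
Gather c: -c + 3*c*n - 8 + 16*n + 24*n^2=c*(3*n - 1) + 24*n^2 + 16*n - 8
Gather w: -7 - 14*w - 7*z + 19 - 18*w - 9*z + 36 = -32*w - 16*z + 48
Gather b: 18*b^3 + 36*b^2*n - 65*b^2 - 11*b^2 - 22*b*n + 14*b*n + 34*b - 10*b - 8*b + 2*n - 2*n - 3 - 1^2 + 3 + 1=18*b^3 + b^2*(36*n - 76) + b*(16 - 8*n)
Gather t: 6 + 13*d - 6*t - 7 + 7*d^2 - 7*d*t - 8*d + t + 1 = 7*d^2 + 5*d + t*(-7*d - 5)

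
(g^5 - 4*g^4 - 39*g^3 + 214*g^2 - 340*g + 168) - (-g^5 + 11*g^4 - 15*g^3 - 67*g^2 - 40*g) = 2*g^5 - 15*g^4 - 24*g^3 + 281*g^2 - 300*g + 168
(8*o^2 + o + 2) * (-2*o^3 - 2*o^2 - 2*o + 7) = -16*o^5 - 18*o^4 - 22*o^3 + 50*o^2 + 3*o + 14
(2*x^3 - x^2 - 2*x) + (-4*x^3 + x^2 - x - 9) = -2*x^3 - 3*x - 9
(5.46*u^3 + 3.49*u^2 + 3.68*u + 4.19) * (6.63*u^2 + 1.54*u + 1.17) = 36.1998*u^5 + 31.5471*u^4 + 36.1612*u^3 + 37.5302*u^2 + 10.7582*u + 4.9023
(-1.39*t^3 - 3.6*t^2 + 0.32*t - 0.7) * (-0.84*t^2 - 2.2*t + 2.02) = 1.1676*t^5 + 6.082*t^4 + 4.8434*t^3 - 7.388*t^2 + 2.1864*t - 1.414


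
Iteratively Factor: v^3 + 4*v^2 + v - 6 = (v - 1)*(v^2 + 5*v + 6) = (v - 1)*(v + 2)*(v + 3)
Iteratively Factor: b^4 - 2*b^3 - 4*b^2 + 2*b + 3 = (b + 1)*(b^3 - 3*b^2 - b + 3) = (b - 1)*(b + 1)*(b^2 - 2*b - 3) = (b - 1)*(b + 1)^2*(b - 3)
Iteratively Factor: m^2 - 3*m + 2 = (m - 2)*(m - 1)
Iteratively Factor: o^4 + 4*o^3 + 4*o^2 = (o + 2)*(o^3 + 2*o^2) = (o + 2)^2*(o^2) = o*(o + 2)^2*(o)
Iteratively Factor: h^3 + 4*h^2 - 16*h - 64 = (h + 4)*(h^2 - 16) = (h - 4)*(h + 4)*(h + 4)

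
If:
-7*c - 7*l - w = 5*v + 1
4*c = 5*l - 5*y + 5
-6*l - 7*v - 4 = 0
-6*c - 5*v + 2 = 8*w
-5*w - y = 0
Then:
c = 2480/5289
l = -2735/5289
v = -226/1763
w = -38/1763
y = 190/1763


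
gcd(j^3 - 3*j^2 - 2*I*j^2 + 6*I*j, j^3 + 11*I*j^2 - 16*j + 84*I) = j - 2*I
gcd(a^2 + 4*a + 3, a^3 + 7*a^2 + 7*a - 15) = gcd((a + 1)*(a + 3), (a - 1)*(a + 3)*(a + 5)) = a + 3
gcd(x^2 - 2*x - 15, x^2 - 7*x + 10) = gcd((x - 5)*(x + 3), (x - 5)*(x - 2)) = x - 5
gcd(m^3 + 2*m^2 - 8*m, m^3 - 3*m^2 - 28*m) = m^2 + 4*m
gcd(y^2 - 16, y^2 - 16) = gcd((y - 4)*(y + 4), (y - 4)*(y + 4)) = y^2 - 16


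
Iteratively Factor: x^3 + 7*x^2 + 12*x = (x + 3)*(x^2 + 4*x) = x*(x + 3)*(x + 4)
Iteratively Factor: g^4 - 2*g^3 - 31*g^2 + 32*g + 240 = (g + 3)*(g^3 - 5*g^2 - 16*g + 80) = (g - 4)*(g + 3)*(g^2 - g - 20) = (g - 5)*(g - 4)*(g + 3)*(g + 4)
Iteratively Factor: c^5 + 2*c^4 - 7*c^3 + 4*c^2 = (c - 1)*(c^4 + 3*c^3 - 4*c^2) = (c - 1)*(c + 4)*(c^3 - c^2) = (c - 1)^2*(c + 4)*(c^2) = c*(c - 1)^2*(c + 4)*(c)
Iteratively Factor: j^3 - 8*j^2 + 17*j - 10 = (j - 2)*(j^2 - 6*j + 5) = (j - 2)*(j - 1)*(j - 5)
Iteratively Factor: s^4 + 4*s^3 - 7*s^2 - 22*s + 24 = (s - 1)*(s^3 + 5*s^2 - 2*s - 24) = (s - 1)*(s + 4)*(s^2 + s - 6) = (s - 2)*(s - 1)*(s + 4)*(s + 3)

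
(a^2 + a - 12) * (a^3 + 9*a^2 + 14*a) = a^5 + 10*a^4 + 11*a^3 - 94*a^2 - 168*a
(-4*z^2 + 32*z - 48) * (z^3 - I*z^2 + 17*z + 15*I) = -4*z^5 + 32*z^4 + 4*I*z^4 - 116*z^3 - 32*I*z^3 + 544*z^2 - 12*I*z^2 - 816*z + 480*I*z - 720*I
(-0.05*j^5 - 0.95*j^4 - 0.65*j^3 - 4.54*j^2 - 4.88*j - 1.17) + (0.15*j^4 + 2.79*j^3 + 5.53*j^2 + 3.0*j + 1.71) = -0.05*j^5 - 0.8*j^4 + 2.14*j^3 + 0.99*j^2 - 1.88*j + 0.54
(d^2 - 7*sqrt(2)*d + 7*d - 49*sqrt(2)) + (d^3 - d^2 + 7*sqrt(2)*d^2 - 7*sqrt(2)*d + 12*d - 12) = d^3 + 7*sqrt(2)*d^2 - 14*sqrt(2)*d + 19*d - 49*sqrt(2) - 12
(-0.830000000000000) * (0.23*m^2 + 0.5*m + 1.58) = -0.1909*m^2 - 0.415*m - 1.3114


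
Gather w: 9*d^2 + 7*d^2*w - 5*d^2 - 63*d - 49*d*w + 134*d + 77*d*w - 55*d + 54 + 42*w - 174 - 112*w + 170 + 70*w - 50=4*d^2 + 16*d + w*(7*d^2 + 28*d)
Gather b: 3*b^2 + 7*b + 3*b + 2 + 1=3*b^2 + 10*b + 3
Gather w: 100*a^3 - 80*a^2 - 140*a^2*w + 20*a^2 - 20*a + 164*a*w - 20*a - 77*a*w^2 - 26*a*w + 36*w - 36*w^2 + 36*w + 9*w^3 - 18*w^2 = 100*a^3 - 60*a^2 - 40*a + 9*w^3 + w^2*(-77*a - 54) + w*(-140*a^2 + 138*a + 72)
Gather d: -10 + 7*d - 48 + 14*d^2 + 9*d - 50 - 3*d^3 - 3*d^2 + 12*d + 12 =-3*d^3 + 11*d^2 + 28*d - 96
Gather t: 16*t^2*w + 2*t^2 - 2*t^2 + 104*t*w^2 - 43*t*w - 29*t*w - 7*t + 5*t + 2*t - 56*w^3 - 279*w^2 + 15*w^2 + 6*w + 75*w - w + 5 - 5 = 16*t^2*w + t*(104*w^2 - 72*w) - 56*w^3 - 264*w^2 + 80*w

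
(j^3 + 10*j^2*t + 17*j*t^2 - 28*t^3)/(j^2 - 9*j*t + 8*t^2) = (-j^2 - 11*j*t - 28*t^2)/(-j + 8*t)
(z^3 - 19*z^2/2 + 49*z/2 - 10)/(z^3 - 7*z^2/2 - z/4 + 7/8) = 4*(z^2 - 9*z + 20)/(4*z^2 - 12*z - 7)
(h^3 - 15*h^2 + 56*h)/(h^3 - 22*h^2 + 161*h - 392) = h/(h - 7)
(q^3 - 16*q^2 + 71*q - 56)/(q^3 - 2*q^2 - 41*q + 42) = (q - 8)/(q + 6)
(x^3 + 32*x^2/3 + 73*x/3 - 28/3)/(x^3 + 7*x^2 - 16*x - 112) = (x - 1/3)/(x - 4)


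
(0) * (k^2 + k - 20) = 0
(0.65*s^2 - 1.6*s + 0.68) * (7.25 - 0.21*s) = -0.1365*s^3 + 5.0485*s^2 - 11.7428*s + 4.93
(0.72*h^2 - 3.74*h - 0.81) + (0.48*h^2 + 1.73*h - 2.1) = 1.2*h^2 - 2.01*h - 2.91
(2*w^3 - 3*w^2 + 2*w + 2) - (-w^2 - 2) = 2*w^3 - 2*w^2 + 2*w + 4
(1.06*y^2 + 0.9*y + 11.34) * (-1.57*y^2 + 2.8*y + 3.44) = -1.6642*y^4 + 1.555*y^3 - 11.6374*y^2 + 34.848*y + 39.0096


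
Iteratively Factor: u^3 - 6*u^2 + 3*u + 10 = (u - 2)*(u^2 - 4*u - 5) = (u - 2)*(u + 1)*(u - 5)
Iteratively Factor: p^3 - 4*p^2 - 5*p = (p - 5)*(p^2 + p) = (p - 5)*(p + 1)*(p)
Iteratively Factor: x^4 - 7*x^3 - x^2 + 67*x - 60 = (x - 1)*(x^3 - 6*x^2 - 7*x + 60) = (x - 1)*(x + 3)*(x^2 - 9*x + 20) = (x - 4)*(x - 1)*(x + 3)*(x - 5)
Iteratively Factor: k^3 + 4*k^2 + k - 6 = (k + 2)*(k^2 + 2*k - 3) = (k + 2)*(k + 3)*(k - 1)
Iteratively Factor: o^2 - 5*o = (o - 5)*(o)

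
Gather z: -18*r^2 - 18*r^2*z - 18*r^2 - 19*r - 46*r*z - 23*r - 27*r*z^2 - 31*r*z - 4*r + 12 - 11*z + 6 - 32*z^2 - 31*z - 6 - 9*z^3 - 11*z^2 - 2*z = -36*r^2 - 46*r - 9*z^3 + z^2*(-27*r - 43) + z*(-18*r^2 - 77*r - 44) + 12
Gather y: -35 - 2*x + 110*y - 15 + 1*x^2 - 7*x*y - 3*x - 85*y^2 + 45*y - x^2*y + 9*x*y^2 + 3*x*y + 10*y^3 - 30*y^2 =x^2 - 5*x + 10*y^3 + y^2*(9*x - 115) + y*(-x^2 - 4*x + 155) - 50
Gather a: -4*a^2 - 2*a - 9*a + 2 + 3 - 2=-4*a^2 - 11*a + 3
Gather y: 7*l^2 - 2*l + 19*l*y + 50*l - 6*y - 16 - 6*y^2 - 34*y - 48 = 7*l^2 + 48*l - 6*y^2 + y*(19*l - 40) - 64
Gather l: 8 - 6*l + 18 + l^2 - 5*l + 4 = l^2 - 11*l + 30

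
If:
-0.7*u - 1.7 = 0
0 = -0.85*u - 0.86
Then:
No Solution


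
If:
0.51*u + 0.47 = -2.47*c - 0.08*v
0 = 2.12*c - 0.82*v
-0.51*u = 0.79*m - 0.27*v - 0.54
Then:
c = 0.386792452830189*v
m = 1.65237640315262*v + 1.27848101265823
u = -2.03015168331484*v - 0.92156862745098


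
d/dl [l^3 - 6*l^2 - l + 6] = 3*l^2 - 12*l - 1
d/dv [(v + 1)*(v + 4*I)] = 2*v + 1 + 4*I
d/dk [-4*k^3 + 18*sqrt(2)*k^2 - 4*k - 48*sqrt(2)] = -12*k^2 + 36*sqrt(2)*k - 4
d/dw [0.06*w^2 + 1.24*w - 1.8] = 0.12*w + 1.24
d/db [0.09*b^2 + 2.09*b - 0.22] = 0.18*b + 2.09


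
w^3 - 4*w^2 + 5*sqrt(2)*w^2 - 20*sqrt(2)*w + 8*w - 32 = (w - 4)*(w + sqrt(2))*(w + 4*sqrt(2))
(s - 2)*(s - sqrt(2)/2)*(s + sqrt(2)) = s^3 - 2*s^2 + sqrt(2)*s^2/2 - sqrt(2)*s - s + 2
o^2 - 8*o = o*(o - 8)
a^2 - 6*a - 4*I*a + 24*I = (a - 6)*(a - 4*I)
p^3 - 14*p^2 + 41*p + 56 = (p - 8)*(p - 7)*(p + 1)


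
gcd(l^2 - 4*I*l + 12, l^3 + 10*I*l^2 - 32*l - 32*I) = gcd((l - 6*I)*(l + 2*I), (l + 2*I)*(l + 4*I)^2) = l + 2*I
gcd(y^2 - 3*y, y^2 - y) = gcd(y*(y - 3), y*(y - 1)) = y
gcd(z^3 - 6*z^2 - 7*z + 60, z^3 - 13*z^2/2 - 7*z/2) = 1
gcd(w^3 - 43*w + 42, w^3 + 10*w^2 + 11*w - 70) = w + 7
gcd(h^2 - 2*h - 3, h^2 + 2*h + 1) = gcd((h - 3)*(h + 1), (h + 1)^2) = h + 1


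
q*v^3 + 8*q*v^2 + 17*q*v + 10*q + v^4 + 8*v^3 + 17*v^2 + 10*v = (q + v)*(v + 1)*(v + 2)*(v + 5)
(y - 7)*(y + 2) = y^2 - 5*y - 14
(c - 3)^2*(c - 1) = c^3 - 7*c^2 + 15*c - 9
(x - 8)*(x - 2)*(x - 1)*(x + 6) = x^4 - 5*x^3 - 40*x^2 + 140*x - 96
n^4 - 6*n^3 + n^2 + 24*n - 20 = (n - 5)*(n - 2)*(n - 1)*(n + 2)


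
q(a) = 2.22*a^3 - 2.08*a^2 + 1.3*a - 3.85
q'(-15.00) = 1562.20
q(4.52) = 164.54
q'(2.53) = 33.41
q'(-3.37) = 90.96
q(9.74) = 1862.79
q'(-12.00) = 1010.26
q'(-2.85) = 67.25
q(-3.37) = -116.82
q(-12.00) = -4155.13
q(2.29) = 14.88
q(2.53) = 22.08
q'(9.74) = 592.60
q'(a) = 6.66*a^2 - 4.16*a + 1.3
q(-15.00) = -7983.85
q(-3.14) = -97.17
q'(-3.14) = 80.03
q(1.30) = -0.80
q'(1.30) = 7.15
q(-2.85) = -75.84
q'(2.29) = 26.70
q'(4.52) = 118.56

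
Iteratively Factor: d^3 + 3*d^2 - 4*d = (d + 4)*(d^2 - d) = d*(d + 4)*(d - 1)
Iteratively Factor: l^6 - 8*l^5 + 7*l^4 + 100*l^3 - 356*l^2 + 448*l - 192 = (l - 3)*(l^5 - 5*l^4 - 8*l^3 + 76*l^2 - 128*l + 64) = (l - 3)*(l + 4)*(l^4 - 9*l^3 + 28*l^2 - 36*l + 16) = (l - 4)*(l - 3)*(l + 4)*(l^3 - 5*l^2 + 8*l - 4) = (l - 4)*(l - 3)*(l - 2)*(l + 4)*(l^2 - 3*l + 2) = (l - 4)*(l - 3)*(l - 2)^2*(l + 4)*(l - 1)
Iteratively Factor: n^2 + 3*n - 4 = (n - 1)*(n + 4)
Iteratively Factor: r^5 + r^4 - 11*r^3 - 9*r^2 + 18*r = (r + 2)*(r^4 - r^3 - 9*r^2 + 9*r) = (r - 1)*(r + 2)*(r^3 - 9*r) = (r - 3)*(r - 1)*(r + 2)*(r^2 + 3*r) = r*(r - 3)*(r - 1)*(r + 2)*(r + 3)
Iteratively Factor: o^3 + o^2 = (o + 1)*(o^2) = o*(o + 1)*(o)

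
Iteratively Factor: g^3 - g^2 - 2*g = (g + 1)*(g^2 - 2*g) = (g - 2)*(g + 1)*(g)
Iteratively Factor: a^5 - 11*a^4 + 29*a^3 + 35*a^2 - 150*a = (a - 5)*(a^4 - 6*a^3 - a^2 + 30*a) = (a - 5)*(a + 2)*(a^3 - 8*a^2 + 15*a) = (a - 5)^2*(a + 2)*(a^2 - 3*a) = a*(a - 5)^2*(a + 2)*(a - 3)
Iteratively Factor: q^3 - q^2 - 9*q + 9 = (q - 1)*(q^2 - 9) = (q - 3)*(q - 1)*(q + 3)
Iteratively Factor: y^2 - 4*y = (y)*(y - 4)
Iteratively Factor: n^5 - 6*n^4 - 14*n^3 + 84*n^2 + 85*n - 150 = (n + 3)*(n^4 - 9*n^3 + 13*n^2 + 45*n - 50) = (n + 2)*(n + 3)*(n^3 - 11*n^2 + 35*n - 25) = (n - 5)*(n + 2)*(n + 3)*(n^2 - 6*n + 5) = (n - 5)^2*(n + 2)*(n + 3)*(n - 1)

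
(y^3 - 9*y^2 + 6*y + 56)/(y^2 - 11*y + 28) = y + 2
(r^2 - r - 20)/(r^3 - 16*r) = (r - 5)/(r*(r - 4))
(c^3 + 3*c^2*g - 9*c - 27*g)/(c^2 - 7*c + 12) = (c^2 + 3*c*g + 3*c + 9*g)/(c - 4)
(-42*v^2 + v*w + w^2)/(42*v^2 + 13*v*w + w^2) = (-6*v + w)/(6*v + w)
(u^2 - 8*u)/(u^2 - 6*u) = (u - 8)/(u - 6)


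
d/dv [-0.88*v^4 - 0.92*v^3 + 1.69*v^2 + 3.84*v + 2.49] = -3.52*v^3 - 2.76*v^2 + 3.38*v + 3.84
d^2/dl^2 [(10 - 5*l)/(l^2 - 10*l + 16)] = -10/(l^3 - 24*l^2 + 192*l - 512)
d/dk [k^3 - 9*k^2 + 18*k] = 3*k^2 - 18*k + 18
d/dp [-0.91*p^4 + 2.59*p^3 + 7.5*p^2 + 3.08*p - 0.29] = -3.64*p^3 + 7.77*p^2 + 15.0*p + 3.08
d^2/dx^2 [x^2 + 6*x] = 2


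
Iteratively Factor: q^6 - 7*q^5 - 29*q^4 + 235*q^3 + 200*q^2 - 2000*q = (q + 4)*(q^5 - 11*q^4 + 15*q^3 + 175*q^2 - 500*q) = (q - 5)*(q + 4)*(q^4 - 6*q^3 - 15*q^2 + 100*q) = q*(q - 5)*(q + 4)*(q^3 - 6*q^2 - 15*q + 100) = q*(q - 5)*(q + 4)^2*(q^2 - 10*q + 25) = q*(q - 5)^2*(q + 4)^2*(q - 5)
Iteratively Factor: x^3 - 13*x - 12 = (x - 4)*(x^2 + 4*x + 3) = (x - 4)*(x + 1)*(x + 3)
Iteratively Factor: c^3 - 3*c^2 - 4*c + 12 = (c - 3)*(c^2 - 4) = (c - 3)*(c + 2)*(c - 2)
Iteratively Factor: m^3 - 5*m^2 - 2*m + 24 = (m - 3)*(m^2 - 2*m - 8) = (m - 4)*(m - 3)*(m + 2)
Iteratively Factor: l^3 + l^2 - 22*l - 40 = (l + 2)*(l^2 - l - 20) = (l + 2)*(l + 4)*(l - 5)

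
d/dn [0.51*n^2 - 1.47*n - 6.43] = 1.02*n - 1.47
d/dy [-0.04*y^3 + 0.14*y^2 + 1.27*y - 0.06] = -0.12*y^2 + 0.28*y + 1.27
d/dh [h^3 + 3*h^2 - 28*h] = 3*h^2 + 6*h - 28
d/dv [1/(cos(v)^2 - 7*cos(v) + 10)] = (2*cos(v) - 7)*sin(v)/(cos(v)^2 - 7*cos(v) + 10)^2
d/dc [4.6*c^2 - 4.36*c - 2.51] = 9.2*c - 4.36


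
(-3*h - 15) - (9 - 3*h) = -24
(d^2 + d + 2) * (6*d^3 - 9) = 6*d^5 + 6*d^4 + 12*d^3 - 9*d^2 - 9*d - 18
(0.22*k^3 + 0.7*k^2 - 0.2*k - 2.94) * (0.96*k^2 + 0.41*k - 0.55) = 0.2112*k^5 + 0.7622*k^4 - 0.026*k^3 - 3.2894*k^2 - 1.0954*k + 1.617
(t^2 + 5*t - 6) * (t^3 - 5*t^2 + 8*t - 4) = t^5 - 23*t^3 + 66*t^2 - 68*t + 24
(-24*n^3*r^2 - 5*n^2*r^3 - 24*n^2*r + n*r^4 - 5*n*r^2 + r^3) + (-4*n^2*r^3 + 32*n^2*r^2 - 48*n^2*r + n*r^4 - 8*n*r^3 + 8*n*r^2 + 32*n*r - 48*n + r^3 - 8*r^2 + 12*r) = -24*n^3*r^2 - 9*n^2*r^3 + 32*n^2*r^2 - 72*n^2*r + 2*n*r^4 - 8*n*r^3 + 3*n*r^2 + 32*n*r - 48*n + 2*r^3 - 8*r^2 + 12*r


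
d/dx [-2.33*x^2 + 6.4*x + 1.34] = 6.4 - 4.66*x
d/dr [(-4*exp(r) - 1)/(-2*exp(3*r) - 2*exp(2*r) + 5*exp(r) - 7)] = (-16*exp(3*r) - 14*exp(2*r) - 4*exp(r) + 33)*exp(r)/(4*exp(6*r) + 8*exp(5*r) - 16*exp(4*r) + 8*exp(3*r) + 53*exp(2*r) - 70*exp(r) + 49)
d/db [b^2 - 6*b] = 2*b - 6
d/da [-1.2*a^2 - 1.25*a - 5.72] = -2.4*a - 1.25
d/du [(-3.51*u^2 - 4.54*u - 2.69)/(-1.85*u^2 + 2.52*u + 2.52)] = (-17.2442*u^2 - 27.6434*u - 4.662)/(3.4225*u^4 - 9.324*u^3 - 2.9736*u^2 + 12.7008*u + 6.3504)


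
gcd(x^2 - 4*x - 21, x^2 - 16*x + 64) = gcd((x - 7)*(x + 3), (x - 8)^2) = 1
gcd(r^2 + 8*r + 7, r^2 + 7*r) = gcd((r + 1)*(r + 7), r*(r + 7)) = r + 7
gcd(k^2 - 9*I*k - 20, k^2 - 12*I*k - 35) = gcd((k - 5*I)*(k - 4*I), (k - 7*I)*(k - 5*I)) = k - 5*I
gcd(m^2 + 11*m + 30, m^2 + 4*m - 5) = m + 5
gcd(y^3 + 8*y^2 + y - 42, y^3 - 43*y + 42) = y + 7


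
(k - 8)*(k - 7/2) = k^2 - 23*k/2 + 28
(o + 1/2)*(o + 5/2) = o^2 + 3*o + 5/4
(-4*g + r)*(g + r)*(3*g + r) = -12*g^3 - 13*g^2*r + r^3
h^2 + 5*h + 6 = (h + 2)*(h + 3)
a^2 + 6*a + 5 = (a + 1)*(a + 5)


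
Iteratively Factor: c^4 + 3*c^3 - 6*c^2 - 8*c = (c)*(c^3 + 3*c^2 - 6*c - 8) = c*(c + 4)*(c^2 - c - 2) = c*(c + 1)*(c + 4)*(c - 2)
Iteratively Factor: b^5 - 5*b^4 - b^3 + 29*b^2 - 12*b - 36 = (b - 2)*(b^4 - 3*b^3 - 7*b^2 + 15*b + 18) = (b - 2)*(b + 1)*(b^3 - 4*b^2 - 3*b + 18) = (b - 2)*(b + 1)*(b + 2)*(b^2 - 6*b + 9) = (b - 3)*(b - 2)*(b + 1)*(b + 2)*(b - 3)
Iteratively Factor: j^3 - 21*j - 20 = (j - 5)*(j^2 + 5*j + 4) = (j - 5)*(j + 4)*(j + 1)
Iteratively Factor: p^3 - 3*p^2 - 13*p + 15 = (p - 1)*(p^2 - 2*p - 15) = (p - 5)*(p - 1)*(p + 3)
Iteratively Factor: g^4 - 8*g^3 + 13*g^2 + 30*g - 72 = (g + 2)*(g^3 - 10*g^2 + 33*g - 36) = (g - 4)*(g + 2)*(g^2 - 6*g + 9) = (g - 4)*(g - 3)*(g + 2)*(g - 3)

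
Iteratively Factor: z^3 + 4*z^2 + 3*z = (z + 1)*(z^2 + 3*z) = z*(z + 1)*(z + 3)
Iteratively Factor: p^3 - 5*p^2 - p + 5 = (p - 5)*(p^2 - 1) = (p - 5)*(p - 1)*(p + 1)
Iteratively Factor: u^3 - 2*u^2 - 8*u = (u + 2)*(u^2 - 4*u) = (u - 4)*(u + 2)*(u)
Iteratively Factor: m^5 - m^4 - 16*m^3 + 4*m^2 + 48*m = (m + 3)*(m^4 - 4*m^3 - 4*m^2 + 16*m) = (m - 2)*(m + 3)*(m^3 - 2*m^2 - 8*m) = m*(m - 2)*(m + 3)*(m^2 - 2*m - 8) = m*(m - 4)*(m - 2)*(m + 3)*(m + 2)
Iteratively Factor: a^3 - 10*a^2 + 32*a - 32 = (a - 2)*(a^2 - 8*a + 16) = (a - 4)*(a - 2)*(a - 4)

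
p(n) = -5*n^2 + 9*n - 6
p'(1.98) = -10.80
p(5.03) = -87.23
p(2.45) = -13.96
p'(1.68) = -7.80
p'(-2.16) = 30.60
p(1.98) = -7.78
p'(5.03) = -41.30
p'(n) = 9 - 10*n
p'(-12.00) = 129.00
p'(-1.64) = 25.40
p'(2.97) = -20.70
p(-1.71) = -36.01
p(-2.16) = -48.77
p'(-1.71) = 26.10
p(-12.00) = -834.00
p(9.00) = -330.00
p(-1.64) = -34.21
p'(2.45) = -15.50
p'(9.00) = -81.00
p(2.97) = -23.37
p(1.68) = -4.99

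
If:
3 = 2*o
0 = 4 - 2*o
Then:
No Solution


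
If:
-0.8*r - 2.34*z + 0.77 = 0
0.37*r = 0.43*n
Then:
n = 0.828197674418605 - 2.51686046511628*z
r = 0.9625 - 2.925*z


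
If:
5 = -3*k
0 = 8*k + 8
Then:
No Solution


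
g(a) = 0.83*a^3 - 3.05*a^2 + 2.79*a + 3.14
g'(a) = 2.49*a^2 - 6.1*a + 2.79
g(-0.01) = 3.11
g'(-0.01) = 2.85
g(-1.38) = -8.70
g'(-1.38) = 15.95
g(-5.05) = -195.63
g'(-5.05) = 97.10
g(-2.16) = -25.48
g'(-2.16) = 27.58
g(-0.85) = -1.94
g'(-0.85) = 9.77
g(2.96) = 6.20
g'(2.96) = 6.55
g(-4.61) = -155.86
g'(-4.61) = 83.83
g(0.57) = 3.89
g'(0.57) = 0.12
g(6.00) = 89.36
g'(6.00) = 55.83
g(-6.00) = -302.68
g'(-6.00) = 129.03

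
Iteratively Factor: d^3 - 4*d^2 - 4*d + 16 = (d - 2)*(d^2 - 2*d - 8) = (d - 2)*(d + 2)*(d - 4)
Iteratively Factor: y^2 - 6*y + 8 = (y - 2)*(y - 4)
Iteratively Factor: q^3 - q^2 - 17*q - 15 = (q - 5)*(q^2 + 4*q + 3) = (q - 5)*(q + 1)*(q + 3)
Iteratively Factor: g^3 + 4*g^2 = (g)*(g^2 + 4*g) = g*(g + 4)*(g)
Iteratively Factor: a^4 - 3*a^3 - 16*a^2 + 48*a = (a + 4)*(a^3 - 7*a^2 + 12*a) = (a - 3)*(a + 4)*(a^2 - 4*a) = (a - 4)*(a - 3)*(a + 4)*(a)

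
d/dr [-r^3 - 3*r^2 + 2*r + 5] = -3*r^2 - 6*r + 2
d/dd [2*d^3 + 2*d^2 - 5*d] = 6*d^2 + 4*d - 5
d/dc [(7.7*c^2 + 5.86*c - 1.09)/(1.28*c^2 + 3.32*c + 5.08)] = (18.0632*c^2 + 81.0224*c + 33.3876)/(1.6384*c^4 + 8.4992*c^3 + 24.0272*c^2 + 33.7312*c + 25.8064)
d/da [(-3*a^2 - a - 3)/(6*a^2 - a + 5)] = (9*a^2 + 6*a - 8)/(36*a^4 - 12*a^3 + 61*a^2 - 10*a + 25)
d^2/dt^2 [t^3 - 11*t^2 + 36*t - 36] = 6*t - 22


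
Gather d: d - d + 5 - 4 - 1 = 0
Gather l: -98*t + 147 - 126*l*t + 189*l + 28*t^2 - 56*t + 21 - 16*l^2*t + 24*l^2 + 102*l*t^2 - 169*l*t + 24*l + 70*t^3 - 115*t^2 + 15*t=l^2*(24 - 16*t) + l*(102*t^2 - 295*t + 213) + 70*t^3 - 87*t^2 - 139*t + 168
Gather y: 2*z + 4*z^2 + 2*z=4*z^2 + 4*z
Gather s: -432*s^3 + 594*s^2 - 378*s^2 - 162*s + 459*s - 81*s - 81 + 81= -432*s^3 + 216*s^2 + 216*s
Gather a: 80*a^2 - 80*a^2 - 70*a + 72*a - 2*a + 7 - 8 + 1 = 0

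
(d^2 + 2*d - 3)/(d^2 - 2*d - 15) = (d - 1)/(d - 5)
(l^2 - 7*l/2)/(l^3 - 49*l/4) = 2/(2*l + 7)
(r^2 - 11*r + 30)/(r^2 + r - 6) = (r^2 - 11*r + 30)/(r^2 + r - 6)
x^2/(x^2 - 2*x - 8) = x^2/(x^2 - 2*x - 8)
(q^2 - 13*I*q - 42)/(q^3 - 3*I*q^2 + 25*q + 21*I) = (q - 6*I)/(q^2 + 4*I*q - 3)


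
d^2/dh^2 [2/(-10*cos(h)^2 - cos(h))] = 2*(100*(1 - cos(2*h))^2 - 75*cos(h)/2 + 201*cos(2*h)/2 + 15*cos(3*h)/2 - 603/2)/((10*cos(h) + 1)^3*cos(h)^3)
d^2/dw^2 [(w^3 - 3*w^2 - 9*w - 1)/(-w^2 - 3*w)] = 6*(-3*w^3 + w^2 + 3*w + 3)/(w^3*(w^3 + 9*w^2 + 27*w + 27))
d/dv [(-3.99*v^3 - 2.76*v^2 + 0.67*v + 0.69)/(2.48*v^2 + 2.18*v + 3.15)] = (-9.8952*v^4 - 17.3964*v^3 - 45.3839*v^2 - 20.8104*v + 0.6063)/(6.1504*v^4 + 10.8128*v^3 + 20.3764*v^2 + 13.734*v + 9.9225)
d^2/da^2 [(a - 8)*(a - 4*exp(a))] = -4*a*exp(a) + 24*exp(a) + 2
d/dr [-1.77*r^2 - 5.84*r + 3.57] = -3.54*r - 5.84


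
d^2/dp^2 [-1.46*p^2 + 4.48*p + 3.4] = -2.92000000000000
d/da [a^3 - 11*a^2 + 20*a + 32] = 3*a^2 - 22*a + 20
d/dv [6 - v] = -1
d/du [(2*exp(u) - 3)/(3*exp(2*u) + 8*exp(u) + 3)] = 6*(-exp(2*u) + 3*exp(u) + 5)*exp(u)/(9*exp(4*u) + 48*exp(3*u) + 82*exp(2*u) + 48*exp(u) + 9)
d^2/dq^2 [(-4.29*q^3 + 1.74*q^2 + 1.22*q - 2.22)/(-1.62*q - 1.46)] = (22.517352*q^3 + 60.880248*q^2 + 54.867384*q + 10.005456)/(4.251528*q^3 + 11.494872*q^2 + 10.359576*q + 3.112136)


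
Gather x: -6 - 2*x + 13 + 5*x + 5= 3*x + 12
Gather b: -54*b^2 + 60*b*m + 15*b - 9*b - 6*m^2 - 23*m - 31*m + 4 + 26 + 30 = -54*b^2 + b*(60*m + 6) - 6*m^2 - 54*m + 60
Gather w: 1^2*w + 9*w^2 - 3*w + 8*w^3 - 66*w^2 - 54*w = 8*w^3 - 57*w^2 - 56*w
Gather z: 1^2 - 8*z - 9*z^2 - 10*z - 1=-9*z^2 - 18*z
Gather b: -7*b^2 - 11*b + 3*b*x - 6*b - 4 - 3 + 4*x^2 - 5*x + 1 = -7*b^2 + b*(3*x - 17) + 4*x^2 - 5*x - 6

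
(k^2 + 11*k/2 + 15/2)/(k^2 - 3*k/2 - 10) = (k + 3)/(k - 4)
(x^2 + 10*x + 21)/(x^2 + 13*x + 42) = (x + 3)/(x + 6)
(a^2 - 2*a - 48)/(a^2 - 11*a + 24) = (a + 6)/(a - 3)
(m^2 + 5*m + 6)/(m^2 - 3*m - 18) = (m + 2)/(m - 6)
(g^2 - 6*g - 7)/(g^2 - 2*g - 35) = (g + 1)/(g + 5)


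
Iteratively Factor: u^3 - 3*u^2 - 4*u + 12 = (u + 2)*(u^2 - 5*u + 6) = (u - 3)*(u + 2)*(u - 2)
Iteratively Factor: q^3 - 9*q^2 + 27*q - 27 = (q - 3)*(q^2 - 6*q + 9) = (q - 3)^2*(q - 3)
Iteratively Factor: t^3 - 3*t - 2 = (t - 2)*(t^2 + 2*t + 1) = (t - 2)*(t + 1)*(t + 1)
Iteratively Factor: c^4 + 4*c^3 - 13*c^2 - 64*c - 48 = (c + 1)*(c^3 + 3*c^2 - 16*c - 48) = (c + 1)*(c + 4)*(c^2 - c - 12) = (c - 4)*(c + 1)*(c + 4)*(c + 3)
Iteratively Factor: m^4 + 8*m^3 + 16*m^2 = (m)*(m^3 + 8*m^2 + 16*m) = m*(m + 4)*(m^2 + 4*m) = m*(m + 4)^2*(m)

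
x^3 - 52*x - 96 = (x - 8)*(x + 2)*(x + 6)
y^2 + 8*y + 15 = (y + 3)*(y + 5)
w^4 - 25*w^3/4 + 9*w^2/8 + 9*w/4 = w*(w - 6)*(w - 3/4)*(w + 1/2)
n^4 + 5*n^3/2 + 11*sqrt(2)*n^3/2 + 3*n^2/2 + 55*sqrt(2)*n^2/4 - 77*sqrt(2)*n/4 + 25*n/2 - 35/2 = (n - 1)*(n + 7/2)*(n + sqrt(2)/2)*(n + 5*sqrt(2))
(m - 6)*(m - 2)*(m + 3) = m^3 - 5*m^2 - 12*m + 36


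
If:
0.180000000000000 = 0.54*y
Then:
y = 0.33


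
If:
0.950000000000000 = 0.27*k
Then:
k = 3.52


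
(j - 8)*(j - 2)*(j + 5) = j^3 - 5*j^2 - 34*j + 80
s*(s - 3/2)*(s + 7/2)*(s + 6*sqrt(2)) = s^4 + 2*s^3 + 6*sqrt(2)*s^3 - 21*s^2/4 + 12*sqrt(2)*s^2 - 63*sqrt(2)*s/2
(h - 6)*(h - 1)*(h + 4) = h^3 - 3*h^2 - 22*h + 24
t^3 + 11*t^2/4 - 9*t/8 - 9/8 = (t - 3/4)*(t + 1/2)*(t + 3)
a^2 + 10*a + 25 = (a + 5)^2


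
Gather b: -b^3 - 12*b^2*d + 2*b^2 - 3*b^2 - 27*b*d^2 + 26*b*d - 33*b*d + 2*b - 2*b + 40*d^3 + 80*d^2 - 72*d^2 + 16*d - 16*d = -b^3 + b^2*(-12*d - 1) + b*(-27*d^2 - 7*d) + 40*d^3 + 8*d^2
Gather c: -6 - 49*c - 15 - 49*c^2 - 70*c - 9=-49*c^2 - 119*c - 30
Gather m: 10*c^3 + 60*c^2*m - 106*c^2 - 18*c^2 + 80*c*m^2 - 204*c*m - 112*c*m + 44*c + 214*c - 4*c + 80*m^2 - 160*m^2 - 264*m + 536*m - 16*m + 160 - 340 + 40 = 10*c^3 - 124*c^2 + 254*c + m^2*(80*c - 80) + m*(60*c^2 - 316*c + 256) - 140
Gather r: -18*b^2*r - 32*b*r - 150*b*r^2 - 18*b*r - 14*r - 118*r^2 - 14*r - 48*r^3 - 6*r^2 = -48*r^3 + r^2*(-150*b - 124) + r*(-18*b^2 - 50*b - 28)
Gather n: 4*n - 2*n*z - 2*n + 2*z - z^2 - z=n*(2 - 2*z) - z^2 + z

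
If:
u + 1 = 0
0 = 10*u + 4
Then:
No Solution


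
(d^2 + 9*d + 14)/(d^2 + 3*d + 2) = (d + 7)/(d + 1)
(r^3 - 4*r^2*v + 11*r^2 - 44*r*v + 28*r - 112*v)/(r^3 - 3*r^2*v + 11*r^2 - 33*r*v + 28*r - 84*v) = (r - 4*v)/(r - 3*v)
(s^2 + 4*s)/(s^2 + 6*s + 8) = s/(s + 2)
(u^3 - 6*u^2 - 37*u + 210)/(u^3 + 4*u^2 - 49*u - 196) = (u^2 + u - 30)/(u^2 + 11*u + 28)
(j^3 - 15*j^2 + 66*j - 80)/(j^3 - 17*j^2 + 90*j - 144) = (j^2 - 7*j + 10)/(j^2 - 9*j + 18)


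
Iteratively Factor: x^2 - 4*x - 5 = (x - 5)*(x + 1)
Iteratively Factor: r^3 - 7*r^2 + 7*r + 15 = (r + 1)*(r^2 - 8*r + 15) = (r - 3)*(r + 1)*(r - 5)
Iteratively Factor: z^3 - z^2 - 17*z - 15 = (z + 3)*(z^2 - 4*z - 5) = (z - 5)*(z + 3)*(z + 1)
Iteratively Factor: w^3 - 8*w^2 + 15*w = (w - 5)*(w^2 - 3*w) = w*(w - 5)*(w - 3)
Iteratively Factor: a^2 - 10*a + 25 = (a - 5)*(a - 5)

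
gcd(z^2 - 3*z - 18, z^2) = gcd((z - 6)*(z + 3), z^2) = 1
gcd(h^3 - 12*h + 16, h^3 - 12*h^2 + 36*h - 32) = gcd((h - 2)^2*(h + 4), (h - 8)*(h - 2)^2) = h^2 - 4*h + 4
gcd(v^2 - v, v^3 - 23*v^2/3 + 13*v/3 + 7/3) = v - 1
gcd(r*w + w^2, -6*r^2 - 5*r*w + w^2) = r + w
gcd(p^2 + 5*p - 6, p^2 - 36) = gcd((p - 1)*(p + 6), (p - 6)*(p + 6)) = p + 6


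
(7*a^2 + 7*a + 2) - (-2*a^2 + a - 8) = 9*a^2 + 6*a + 10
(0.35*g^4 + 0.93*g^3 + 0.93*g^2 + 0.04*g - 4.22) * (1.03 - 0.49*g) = -0.1715*g^5 - 0.0952*g^4 + 0.5022*g^3 + 0.9383*g^2 + 2.109*g - 4.3466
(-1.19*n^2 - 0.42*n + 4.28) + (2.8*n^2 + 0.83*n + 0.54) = 1.61*n^2 + 0.41*n + 4.82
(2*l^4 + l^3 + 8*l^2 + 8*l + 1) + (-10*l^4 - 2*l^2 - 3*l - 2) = -8*l^4 + l^3 + 6*l^2 + 5*l - 1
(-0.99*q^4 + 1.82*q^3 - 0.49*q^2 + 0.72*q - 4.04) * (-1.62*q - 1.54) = 1.6038*q^5 - 1.4238*q^4 - 2.009*q^3 - 0.4118*q^2 + 5.436*q + 6.2216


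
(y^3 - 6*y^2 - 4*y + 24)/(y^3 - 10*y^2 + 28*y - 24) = (y + 2)/(y - 2)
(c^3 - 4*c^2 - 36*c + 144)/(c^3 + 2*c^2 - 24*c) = (c - 6)/c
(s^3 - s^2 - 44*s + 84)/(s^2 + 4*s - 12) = (s^2 + s - 42)/(s + 6)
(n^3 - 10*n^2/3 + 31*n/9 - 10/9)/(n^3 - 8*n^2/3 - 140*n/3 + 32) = (3*n^2 - 8*n + 5)/(3*(n^2 - 2*n - 48))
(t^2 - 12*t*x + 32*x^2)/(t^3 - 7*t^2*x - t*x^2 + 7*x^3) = (t^2 - 12*t*x + 32*x^2)/(t^3 - 7*t^2*x - t*x^2 + 7*x^3)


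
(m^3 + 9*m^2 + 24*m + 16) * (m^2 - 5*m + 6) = m^5 + 4*m^4 - 15*m^3 - 50*m^2 + 64*m + 96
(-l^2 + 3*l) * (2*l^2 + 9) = -2*l^4 + 6*l^3 - 9*l^2 + 27*l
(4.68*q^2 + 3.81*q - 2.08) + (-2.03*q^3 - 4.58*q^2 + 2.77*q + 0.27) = -2.03*q^3 + 0.0999999999999996*q^2 + 6.58*q - 1.81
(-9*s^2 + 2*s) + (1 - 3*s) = -9*s^2 - s + 1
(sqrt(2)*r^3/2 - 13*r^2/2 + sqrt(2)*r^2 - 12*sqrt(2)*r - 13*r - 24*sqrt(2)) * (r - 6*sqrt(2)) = sqrt(2)*r^4/2 - 25*r^3/2 + sqrt(2)*r^3 - 25*r^2 + 27*sqrt(2)*r^2 + 54*sqrt(2)*r + 144*r + 288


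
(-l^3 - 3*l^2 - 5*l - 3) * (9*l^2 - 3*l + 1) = -9*l^5 - 24*l^4 - 37*l^3 - 15*l^2 + 4*l - 3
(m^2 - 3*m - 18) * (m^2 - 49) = m^4 - 3*m^3 - 67*m^2 + 147*m + 882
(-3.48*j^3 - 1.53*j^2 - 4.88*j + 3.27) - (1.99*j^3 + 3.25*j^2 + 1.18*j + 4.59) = -5.47*j^3 - 4.78*j^2 - 6.06*j - 1.32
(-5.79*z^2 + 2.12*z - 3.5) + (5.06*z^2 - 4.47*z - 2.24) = -0.73*z^2 - 2.35*z - 5.74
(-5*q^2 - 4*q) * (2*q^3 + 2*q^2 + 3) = -10*q^5 - 18*q^4 - 8*q^3 - 15*q^2 - 12*q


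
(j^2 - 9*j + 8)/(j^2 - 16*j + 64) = (j - 1)/(j - 8)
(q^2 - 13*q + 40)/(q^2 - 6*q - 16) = (q - 5)/(q + 2)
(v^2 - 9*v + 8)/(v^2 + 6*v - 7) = (v - 8)/(v + 7)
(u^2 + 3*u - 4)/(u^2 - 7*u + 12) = (u^2 + 3*u - 4)/(u^2 - 7*u + 12)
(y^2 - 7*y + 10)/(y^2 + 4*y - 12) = (y - 5)/(y + 6)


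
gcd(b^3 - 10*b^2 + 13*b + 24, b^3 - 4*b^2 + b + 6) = b^2 - 2*b - 3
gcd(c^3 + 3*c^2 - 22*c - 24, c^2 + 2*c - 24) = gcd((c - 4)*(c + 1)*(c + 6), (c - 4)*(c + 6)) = c^2 + 2*c - 24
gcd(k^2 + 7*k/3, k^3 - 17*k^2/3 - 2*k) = k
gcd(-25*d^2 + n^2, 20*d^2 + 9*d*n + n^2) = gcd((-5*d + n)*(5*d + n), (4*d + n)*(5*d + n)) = 5*d + n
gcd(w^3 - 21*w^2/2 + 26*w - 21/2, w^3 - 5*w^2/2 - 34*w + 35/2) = w^2 - 15*w/2 + 7/2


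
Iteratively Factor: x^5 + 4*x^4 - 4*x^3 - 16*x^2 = (x - 2)*(x^4 + 6*x^3 + 8*x^2) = (x - 2)*(x + 2)*(x^3 + 4*x^2) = x*(x - 2)*(x + 2)*(x^2 + 4*x) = x*(x - 2)*(x + 2)*(x + 4)*(x)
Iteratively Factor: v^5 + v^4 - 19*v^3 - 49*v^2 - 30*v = (v)*(v^4 + v^3 - 19*v^2 - 49*v - 30) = v*(v + 3)*(v^3 - 2*v^2 - 13*v - 10) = v*(v + 2)*(v + 3)*(v^2 - 4*v - 5) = v*(v + 1)*(v + 2)*(v + 3)*(v - 5)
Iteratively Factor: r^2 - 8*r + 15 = (r - 3)*(r - 5)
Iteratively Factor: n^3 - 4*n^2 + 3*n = (n - 3)*(n^2 - n) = n*(n - 3)*(n - 1)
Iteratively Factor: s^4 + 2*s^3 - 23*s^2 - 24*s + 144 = (s - 3)*(s^3 + 5*s^2 - 8*s - 48) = (s - 3)*(s + 4)*(s^2 + s - 12) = (s - 3)^2*(s + 4)*(s + 4)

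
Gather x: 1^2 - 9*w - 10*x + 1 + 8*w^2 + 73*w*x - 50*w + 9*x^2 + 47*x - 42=8*w^2 - 59*w + 9*x^2 + x*(73*w + 37) - 40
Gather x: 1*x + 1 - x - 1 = 0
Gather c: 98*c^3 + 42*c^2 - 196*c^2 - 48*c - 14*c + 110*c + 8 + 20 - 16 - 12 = 98*c^3 - 154*c^2 + 48*c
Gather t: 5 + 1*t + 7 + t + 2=2*t + 14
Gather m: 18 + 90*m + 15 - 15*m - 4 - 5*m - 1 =70*m + 28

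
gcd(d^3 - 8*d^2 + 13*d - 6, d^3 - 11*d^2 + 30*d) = d - 6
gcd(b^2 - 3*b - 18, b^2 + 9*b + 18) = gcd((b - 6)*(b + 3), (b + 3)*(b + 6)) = b + 3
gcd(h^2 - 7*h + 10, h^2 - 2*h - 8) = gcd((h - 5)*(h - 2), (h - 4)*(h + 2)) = 1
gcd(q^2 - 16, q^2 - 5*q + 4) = q - 4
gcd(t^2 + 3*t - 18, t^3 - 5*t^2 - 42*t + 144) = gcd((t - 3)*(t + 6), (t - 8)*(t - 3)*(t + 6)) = t^2 + 3*t - 18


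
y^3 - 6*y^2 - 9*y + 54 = (y - 6)*(y - 3)*(y + 3)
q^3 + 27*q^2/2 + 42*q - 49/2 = (q - 1/2)*(q + 7)^2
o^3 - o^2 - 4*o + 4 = (o - 2)*(o - 1)*(o + 2)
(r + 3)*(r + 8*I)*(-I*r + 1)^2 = -r^4 - 3*r^3 - 10*I*r^3 + 17*r^2 - 30*I*r^2 + 51*r + 8*I*r + 24*I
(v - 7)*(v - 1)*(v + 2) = v^3 - 6*v^2 - 9*v + 14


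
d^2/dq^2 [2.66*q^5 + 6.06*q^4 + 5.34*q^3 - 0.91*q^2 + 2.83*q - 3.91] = 53.2*q^3 + 72.72*q^2 + 32.04*q - 1.82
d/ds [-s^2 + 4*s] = 4 - 2*s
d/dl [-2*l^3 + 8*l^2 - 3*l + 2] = -6*l^2 + 16*l - 3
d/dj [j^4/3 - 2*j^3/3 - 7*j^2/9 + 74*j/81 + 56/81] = 4*j^3/3 - 2*j^2 - 14*j/9 + 74/81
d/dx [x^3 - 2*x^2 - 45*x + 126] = 3*x^2 - 4*x - 45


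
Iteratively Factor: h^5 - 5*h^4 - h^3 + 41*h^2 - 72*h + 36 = (h - 2)*(h^4 - 3*h^3 - 7*h^2 + 27*h - 18) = (h - 2)^2*(h^3 - h^2 - 9*h + 9) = (h - 2)^2*(h + 3)*(h^2 - 4*h + 3) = (h - 2)^2*(h - 1)*(h + 3)*(h - 3)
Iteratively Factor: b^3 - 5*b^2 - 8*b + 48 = (b - 4)*(b^2 - b - 12) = (b - 4)^2*(b + 3)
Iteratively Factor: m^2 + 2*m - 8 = (m + 4)*(m - 2)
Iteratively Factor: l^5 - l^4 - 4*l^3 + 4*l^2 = (l)*(l^4 - l^3 - 4*l^2 + 4*l) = l^2*(l^3 - l^2 - 4*l + 4) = l^2*(l + 2)*(l^2 - 3*l + 2) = l^2*(l - 1)*(l + 2)*(l - 2)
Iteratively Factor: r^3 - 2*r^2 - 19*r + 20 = (r - 1)*(r^2 - r - 20) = (r - 1)*(r + 4)*(r - 5)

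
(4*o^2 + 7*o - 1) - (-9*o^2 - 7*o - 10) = 13*o^2 + 14*o + 9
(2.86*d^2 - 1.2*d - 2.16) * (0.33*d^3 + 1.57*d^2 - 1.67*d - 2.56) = 0.9438*d^5 + 4.0942*d^4 - 7.373*d^3 - 8.7088*d^2 + 6.6792*d + 5.5296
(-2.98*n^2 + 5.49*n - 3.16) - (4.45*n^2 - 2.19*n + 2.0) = -7.43*n^2 + 7.68*n - 5.16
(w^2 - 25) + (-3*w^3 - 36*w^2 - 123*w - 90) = -3*w^3 - 35*w^2 - 123*w - 115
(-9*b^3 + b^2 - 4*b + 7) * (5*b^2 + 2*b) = -45*b^5 - 13*b^4 - 18*b^3 + 27*b^2 + 14*b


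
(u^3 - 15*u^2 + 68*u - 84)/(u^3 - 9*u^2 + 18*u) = (u^2 - 9*u + 14)/(u*(u - 3))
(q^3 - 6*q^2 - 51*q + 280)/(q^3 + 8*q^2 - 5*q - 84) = (q^2 - 13*q + 40)/(q^2 + q - 12)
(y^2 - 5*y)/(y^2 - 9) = y*(y - 5)/(y^2 - 9)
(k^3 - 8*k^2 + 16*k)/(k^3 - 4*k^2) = (k - 4)/k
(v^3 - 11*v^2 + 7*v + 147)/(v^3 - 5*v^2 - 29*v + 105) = (v^2 - 4*v - 21)/(v^2 + 2*v - 15)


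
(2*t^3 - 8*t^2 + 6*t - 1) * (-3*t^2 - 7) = -6*t^5 + 24*t^4 - 32*t^3 + 59*t^2 - 42*t + 7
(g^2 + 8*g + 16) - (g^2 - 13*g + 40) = 21*g - 24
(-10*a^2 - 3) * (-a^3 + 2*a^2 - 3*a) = 10*a^5 - 20*a^4 + 33*a^3 - 6*a^2 + 9*a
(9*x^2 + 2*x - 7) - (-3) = 9*x^2 + 2*x - 4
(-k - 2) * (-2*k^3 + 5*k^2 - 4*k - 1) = 2*k^4 - k^3 - 6*k^2 + 9*k + 2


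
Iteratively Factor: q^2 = (q)*(q)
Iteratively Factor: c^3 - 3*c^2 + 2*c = (c - 2)*(c^2 - c) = (c - 2)*(c - 1)*(c)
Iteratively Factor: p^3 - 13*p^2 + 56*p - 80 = (p - 4)*(p^2 - 9*p + 20) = (p - 5)*(p - 4)*(p - 4)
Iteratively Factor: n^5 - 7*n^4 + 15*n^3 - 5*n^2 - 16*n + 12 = (n - 1)*(n^4 - 6*n^3 + 9*n^2 + 4*n - 12) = (n - 2)*(n - 1)*(n^3 - 4*n^2 + n + 6) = (n - 2)*(n - 1)*(n + 1)*(n^2 - 5*n + 6) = (n - 3)*(n - 2)*(n - 1)*(n + 1)*(n - 2)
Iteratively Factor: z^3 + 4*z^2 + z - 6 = (z + 2)*(z^2 + 2*z - 3) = (z + 2)*(z + 3)*(z - 1)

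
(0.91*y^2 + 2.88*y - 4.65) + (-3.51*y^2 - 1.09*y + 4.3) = -2.6*y^2 + 1.79*y - 0.350000000000001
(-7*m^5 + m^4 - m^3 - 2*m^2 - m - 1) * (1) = -7*m^5 + m^4 - m^3 - 2*m^2 - m - 1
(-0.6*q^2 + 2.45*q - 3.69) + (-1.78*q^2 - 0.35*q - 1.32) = -2.38*q^2 + 2.1*q - 5.01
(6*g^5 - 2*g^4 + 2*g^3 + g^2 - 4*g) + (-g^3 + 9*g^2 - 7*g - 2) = 6*g^5 - 2*g^4 + g^3 + 10*g^2 - 11*g - 2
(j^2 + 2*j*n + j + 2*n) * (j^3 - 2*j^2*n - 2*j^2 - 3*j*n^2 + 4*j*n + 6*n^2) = j^5 - j^4 - 7*j^3*n^2 - 2*j^3 - 6*j^2*n^3 + 7*j^2*n^2 + 6*j*n^3 + 14*j*n^2 + 12*n^3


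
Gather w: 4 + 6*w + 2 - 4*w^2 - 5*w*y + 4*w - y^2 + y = -4*w^2 + w*(10 - 5*y) - y^2 + y + 6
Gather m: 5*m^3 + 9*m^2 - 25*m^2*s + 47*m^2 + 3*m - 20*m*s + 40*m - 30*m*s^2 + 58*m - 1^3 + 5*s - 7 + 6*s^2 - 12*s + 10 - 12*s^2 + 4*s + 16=5*m^3 + m^2*(56 - 25*s) + m*(-30*s^2 - 20*s + 101) - 6*s^2 - 3*s + 18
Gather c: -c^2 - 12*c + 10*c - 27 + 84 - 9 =-c^2 - 2*c + 48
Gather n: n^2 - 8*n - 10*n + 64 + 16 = n^2 - 18*n + 80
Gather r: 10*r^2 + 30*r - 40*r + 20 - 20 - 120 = 10*r^2 - 10*r - 120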